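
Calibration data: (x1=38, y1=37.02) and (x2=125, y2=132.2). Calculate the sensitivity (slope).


slope = (y2 - y1) / (x2 - x1)
= (132.2 - 37.02) / (125 - 38)
= 95.1800 / 87
= 1.0940

1.0940


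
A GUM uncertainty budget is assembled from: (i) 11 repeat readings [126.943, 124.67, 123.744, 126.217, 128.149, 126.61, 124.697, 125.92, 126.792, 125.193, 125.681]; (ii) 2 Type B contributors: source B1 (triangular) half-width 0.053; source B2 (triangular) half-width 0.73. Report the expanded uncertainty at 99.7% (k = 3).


mean = (126.943 + 124.67 + 123.744 + 126.217 + 128.149 + 126.61 + 124.697 + 125.92 + 126.792 + 125.193 + 125.681) / 11 = 125.8741818
s = sqrt(sum((x - mean)^2)/(n-1)) = 1.2528139
u_A = s / sqrt(n) = 1.2528139 / sqrt(11) = 0.3777376
u_B1 = 0.053 / sqrt(6) = 0.021637159
u_B2 = 0.73 / sqrt(6) = 0.29802125
uc = sqrt(0.3777376^2 + 0.021637159^2 + 0.29802125^2) = 0.48163319
U = k * uc = 3 * 0.48163319
U = 1.4449

1.4449


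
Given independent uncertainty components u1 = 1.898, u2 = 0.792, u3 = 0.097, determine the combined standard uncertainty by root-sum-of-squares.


uc = sqrt(1.898^2 + 0.792^2 + 0.097^2)
uc = sqrt(4.239077)
uc = 2.0589

2.0589


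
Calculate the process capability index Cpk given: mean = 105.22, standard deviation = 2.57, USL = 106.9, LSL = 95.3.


Cpu = (USL - mean) / (3*sigma) = (106.9 - 105.22) / (3*2.57) = 0.2179
Cpl = (mean - LSL) / (3*sigma) = (105.22 - 95.3) / (3*2.57) = 1.2866
Cpk = min(Cpu, Cpl) = 0.2179

0.2179


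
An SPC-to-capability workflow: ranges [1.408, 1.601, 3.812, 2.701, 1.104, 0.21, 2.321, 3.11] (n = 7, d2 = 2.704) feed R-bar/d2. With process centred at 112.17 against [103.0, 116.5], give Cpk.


R_bar = (1.408 + 1.601 + 3.812 + 2.701 + 1.104 + 0.21 + 2.321 + 3.11) / 8 = 2.033375
sigma = R_bar / d2 = 2.033375 / 2.704 = 0.7519878
Cp = (USL - LSL)/(6*sigma) = (116.5 - 103.0)/(6*0.7519878) = 2.9921
Cpu = (116.5 - 112.17)/(3*0.7519878) = 1.9194
Cpl = (112.17 - 103.0)/(3*0.7519878) = 4.0648
Cpk = min(Cpu, Cpl) = 1.9194

1.9194


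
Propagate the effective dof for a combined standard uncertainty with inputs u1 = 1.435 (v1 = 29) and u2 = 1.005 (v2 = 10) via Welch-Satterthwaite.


uc = sqrt(u1^2 + u2^2) = sqrt(1.435^2 + 1.005^2) = 1.7519275
v_eff = uc^4 / (u1^4/v1 + u2^4/v2)
= 1.7519275^4 / (1.435^4/29 + 1.005^4/10)
= 9.4202953 / 0.248236
v_eff = 37.9489

37.9489


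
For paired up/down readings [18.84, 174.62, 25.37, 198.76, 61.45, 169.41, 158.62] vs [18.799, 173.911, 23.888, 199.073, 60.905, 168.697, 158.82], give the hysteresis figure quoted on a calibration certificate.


|18.84 - 18.799| = 0.0410
|174.62 - 173.911| = 0.7090
|25.37 - 23.888| = 1.4820
|198.76 - 199.073| = 0.3130
|61.45 - 60.905| = 0.5450
|169.41 - 168.697| = 0.7130
|158.62 - 158.82| = 0.2000
hysteresis = max(diffs) = 1.4820

1.4820


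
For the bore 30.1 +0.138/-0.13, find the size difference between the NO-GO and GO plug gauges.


GO = nominal - lower_tol (smallest hole = maximum material condition)
GO = 30.1 - 0.13 = 29.97
NO-GO = nominal + upper_tol (largest hole = least material condition)
NO-GO = 30.1 + 0.138 = 30.238
spread = NO-GO - GO = 30.238 - 29.97 = 0.2680

0.2680


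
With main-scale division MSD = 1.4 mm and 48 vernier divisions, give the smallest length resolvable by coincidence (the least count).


LC = MSD / n_div
= 1.4 / 48
= 0.0292

0.0292


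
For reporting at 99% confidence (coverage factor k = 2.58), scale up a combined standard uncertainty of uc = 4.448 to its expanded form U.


U = k * uc
U = 2.58 * 4.448
U = 11.4758

11.4758


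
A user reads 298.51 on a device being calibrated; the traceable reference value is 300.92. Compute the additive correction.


Correction = standard - reading
= 300.92 - 298.51
= 2.4100

2.4100


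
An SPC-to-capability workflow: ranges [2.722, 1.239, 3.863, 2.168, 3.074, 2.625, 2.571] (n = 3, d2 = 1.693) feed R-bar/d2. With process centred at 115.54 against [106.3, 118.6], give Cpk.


R_bar = (2.722 + 1.239 + 3.863 + 2.168 + 3.074 + 2.625 + 2.571) / 7 = 2.6088571
sigma = R_bar / d2 = 2.6088571 / 1.693 = 1.540967
Cp = (USL - LSL)/(6*sigma) = (118.6 - 106.3)/(6*1.540967) = 1.3303
Cpu = (118.6 - 115.54)/(3*1.540967) = 0.6619
Cpl = (115.54 - 106.3)/(3*1.540967) = 1.9987
Cpk = min(Cpu, Cpl) = 0.6619

0.6619


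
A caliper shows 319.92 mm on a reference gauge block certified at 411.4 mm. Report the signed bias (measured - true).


Systematic error = measured - true
= 319.92 - 411.4
= -91.4800

-91.4800


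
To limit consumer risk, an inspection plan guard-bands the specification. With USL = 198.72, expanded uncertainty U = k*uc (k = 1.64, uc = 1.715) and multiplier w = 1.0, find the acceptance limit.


U = k * uc = 1.64 * 1.715 = 2.8126
guard band g = w * U = 1.0 * 2.8126 = 2.8126
AL = USL - g = 198.72 - 2.8126
AL = 195.9074

195.9074


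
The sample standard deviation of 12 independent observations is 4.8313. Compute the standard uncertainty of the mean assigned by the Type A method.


u_A = s / sqrt(n)
u_A = 4.8313 / sqrt(12)
u_A = 4.8313 / 3.4641016
u_A = 1.3947

1.3947


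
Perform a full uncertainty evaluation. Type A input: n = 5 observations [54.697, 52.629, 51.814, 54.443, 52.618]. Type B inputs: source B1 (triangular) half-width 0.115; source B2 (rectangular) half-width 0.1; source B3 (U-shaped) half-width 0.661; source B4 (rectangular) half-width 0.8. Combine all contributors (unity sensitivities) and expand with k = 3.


mean = (54.697 + 52.629 + 51.814 + 54.443 + 52.618) / 5 = 53.2402
s = sqrt(sum((x - mean)^2)/(n-1)) = 1.2613226
u_A = s / sqrt(n) = 1.2613226 / sqrt(5) = 0.56408062
u_B1 = 0.115 / sqrt(6) = 0.046948553
u_B2 = 0.1 / sqrt(3) = 0.057735027
u_B3 = 0.661 / sqrt(2) = 0.46739758
u_B4 = 0.8 / sqrt(3) = 0.46188022
uc = sqrt(0.56408062^2 + 0.046948553^2 + 0.057735027^2 + 0.46739758^2 + 0.46188022^2) = 0.86920555
U = k * uc = 3 * 0.86920555
U = 2.6076

2.6076


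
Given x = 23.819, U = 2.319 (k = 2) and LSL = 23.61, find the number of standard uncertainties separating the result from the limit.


u = U / k = 2.319 / 2 = 1.1595
margin = |LSL - x| = |23.61 - 23.819| = 0.209
z = margin / u = 0.209 / 1.1595
z = 0.1803

0.1803


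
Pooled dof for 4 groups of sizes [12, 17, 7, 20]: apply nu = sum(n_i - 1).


nu = sum_i (n_i - 1)
nu = ((12 - 1) + (17 - 1) + (7 - 1) + (20 - 1))
nu = 11 + 16 + 6 + 19
nu = 52

52


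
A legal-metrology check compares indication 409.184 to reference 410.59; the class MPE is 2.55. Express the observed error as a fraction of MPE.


e = indication - reference = 409.184 - 410.59 = -1.4060
|e| = 1.4060
ratio = |e| / MPE = 1.4060 / 2.55
ratio = 0.5514

0.5514


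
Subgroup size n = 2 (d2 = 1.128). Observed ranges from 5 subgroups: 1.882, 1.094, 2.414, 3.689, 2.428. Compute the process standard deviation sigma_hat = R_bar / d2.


R_bar = (1.882 + 1.094 + 2.414 + 3.689 + 2.428) / 5
R_bar = 11.507 / 5 = 2.3014
sigma_hat = R_bar / d2 = 2.3014 / 1.128 = 2.0402

2.0402


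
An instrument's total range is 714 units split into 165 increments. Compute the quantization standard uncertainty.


resolution = range / divisions
resolution = 714 / 165 = 4.3272727
u_res = resolution / (2*sqrt(3))
u_res = 4.3272727 / 3.4641016
u_res = 1.2492

1.2492


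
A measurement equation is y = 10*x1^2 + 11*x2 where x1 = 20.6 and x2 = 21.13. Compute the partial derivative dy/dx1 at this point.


y = 10*x1^2 + 11*x2
dy/dx1 = 2*10*x1
Evaluate at x1 = 20.6: c1 = 20 * 20.6
c1 = 412.0000

412.0000


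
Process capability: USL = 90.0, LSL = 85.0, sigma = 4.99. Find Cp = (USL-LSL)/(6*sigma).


Cp = (USL - LSL) / (6 * sigma)
= (90.0 - 85.0) / (6 * 4.99)
= 5.0000 / 29.9400
= 0.1670

0.1670


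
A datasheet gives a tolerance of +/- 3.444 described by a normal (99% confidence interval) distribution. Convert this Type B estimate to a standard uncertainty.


u_B = half_width / 2.576
u_B = 3.444 / 2.576
u_B = 1.3370

1.3370


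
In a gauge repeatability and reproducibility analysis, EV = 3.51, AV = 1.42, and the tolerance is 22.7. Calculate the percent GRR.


GRR = sqrt(EV^2 + AV^2) = sqrt(3.51^2 + 1.42^2) = 3.7863571
%GRR = GRR / tol * 100 = 3.7863571 / 22.7 * 100
%GRR = 16.6800

16.6800


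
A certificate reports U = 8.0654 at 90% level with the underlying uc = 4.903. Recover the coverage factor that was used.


k = U / uc
k = 8.0654 / 4.903
k = 1.645

1.645


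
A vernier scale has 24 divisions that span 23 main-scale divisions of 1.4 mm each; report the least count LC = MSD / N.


LC = MSD / n_div
= 1.4 / 24
= 0.0583

0.0583


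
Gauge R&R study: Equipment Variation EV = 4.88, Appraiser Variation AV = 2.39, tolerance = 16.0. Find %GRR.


GRR = sqrt(EV^2 + AV^2) = sqrt(4.88^2 + 2.39^2) = 5.4338292
%GRR = GRR / tol * 100 = 5.4338292 / 16.0 * 100
%GRR = 33.9614

33.9614


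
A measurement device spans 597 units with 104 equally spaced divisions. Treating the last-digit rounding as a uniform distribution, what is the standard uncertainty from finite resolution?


resolution = range / divisions
resolution = 597 / 104 = 5.7403846
u_res = resolution / (2*sqrt(3))
u_res = 5.7403846 / 3.4641016
u_res = 1.6571

1.6571


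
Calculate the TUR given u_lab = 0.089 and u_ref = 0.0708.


TUR = u_lab / u_ref
= 0.089 / 0.0708
= 1.2571

1.2571


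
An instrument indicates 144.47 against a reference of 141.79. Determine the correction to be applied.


Correction = standard - reading
= 141.79 - 144.47
= -2.6800

-2.6800


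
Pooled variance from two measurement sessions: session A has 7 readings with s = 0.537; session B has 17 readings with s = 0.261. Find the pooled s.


s_p = sqrt(((n1-1)*s1^2 + (n2-1)*s2^2) / (n1+n2-2))
numerator = (7-1)*0.537^2 + (17-1)*0.261^2 = 1.730214 + 1.089936 = 2.82015
denominator = 7 + 17 - 2 = 22
s_p^2 = 2.82015 / 22 = 0.12818864
s_p = sqrt(0.12818864) = 0.3580

0.3580


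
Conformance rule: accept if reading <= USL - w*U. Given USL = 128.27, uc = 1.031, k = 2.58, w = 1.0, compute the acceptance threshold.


U = k * uc = 2.58 * 1.031 = 2.65998
guard band g = w * U = 1.0 * 2.65998 = 2.65998
AL = USL - g = 128.27 - 2.65998
AL = 125.6100

125.6100


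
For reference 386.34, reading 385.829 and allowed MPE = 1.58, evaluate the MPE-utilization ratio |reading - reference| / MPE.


e = indication - reference = 385.829 - 386.34 = -0.5110
|e| = 0.5110
ratio = |e| / MPE = 0.5110 / 1.58
ratio = 0.3234

0.3234


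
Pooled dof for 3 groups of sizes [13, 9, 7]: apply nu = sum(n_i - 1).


nu = sum_i (n_i - 1)
nu = ((13 - 1) + (9 - 1) + (7 - 1))
nu = 12 + 8 + 6
nu = 26

26


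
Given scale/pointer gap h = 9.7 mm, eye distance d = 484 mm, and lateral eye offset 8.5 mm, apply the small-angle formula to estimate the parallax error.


error = h * offset / d
= 9.7 * 8.5 / 484
= 0.1704

0.1704


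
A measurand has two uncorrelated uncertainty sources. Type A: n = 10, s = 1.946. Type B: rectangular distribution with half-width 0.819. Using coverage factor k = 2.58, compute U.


u_A = s / sqrt(n) = 1.946 / sqrt(10) = 0.61537923
u_B = half_width / sqrt(3) = 0.819 / sqrt(3) = 0.47284987
uc = sqrt(u_A^2 + u_B^2) = sqrt(0.61537923^2 + 0.47284987^2) = 0.7760661
U = k * uc = 2.58 * 0.7760661
U = 2.0023

2.0023


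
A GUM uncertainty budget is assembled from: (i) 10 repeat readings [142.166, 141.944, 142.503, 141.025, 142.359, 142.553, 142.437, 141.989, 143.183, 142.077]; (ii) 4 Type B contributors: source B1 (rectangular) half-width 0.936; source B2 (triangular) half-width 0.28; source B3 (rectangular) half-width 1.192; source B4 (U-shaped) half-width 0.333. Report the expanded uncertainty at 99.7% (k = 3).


mean = (142.166 + 141.944 + 142.503 + 141.025 + 142.359 + 142.553 + 142.437 + 141.989 + 143.183 + 142.077) / 10 = 142.2236
s = sqrt(sum((x - mean)^2)/(n-1)) = 0.55433187
u_A = s / sqrt(n) = 0.55433187 / sqrt(10) = 0.17529513
u_B1 = 0.936 / sqrt(3) = 0.54039985
u_B2 = 0.28 / sqrt(6) = 0.11430952
u_B3 = 1.192 / sqrt(3) = 0.68820152
u_B4 = 0.333 / sqrt(2) = 0.23546656
uc = sqrt(0.17529513^2 + 0.54039985^2 + 0.11430952^2 + 0.68820152^2 + 0.23546656^2) = 0.92999617
U = k * uc = 3 * 0.92999617
U = 2.7900

2.7900


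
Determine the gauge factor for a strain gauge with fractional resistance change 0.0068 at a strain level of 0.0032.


GF = (dR/R) / epsilon
= 0.0068 / 0.0032
= 2.1250

2.1250


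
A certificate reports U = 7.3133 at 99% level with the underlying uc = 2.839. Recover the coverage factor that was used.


k = U / uc
k = 7.3133 / 2.839
k = 2.576

2.576


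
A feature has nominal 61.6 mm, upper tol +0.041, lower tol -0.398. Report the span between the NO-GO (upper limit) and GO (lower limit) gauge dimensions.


GO = nominal - lower_tol (smallest hole = maximum material condition)
GO = 61.6 - 0.398 = 61.202
NO-GO = nominal + upper_tol (largest hole = least material condition)
NO-GO = 61.6 + 0.041 = 61.641
spread = NO-GO - GO = 61.641 - 61.202 = 0.4390

0.4390


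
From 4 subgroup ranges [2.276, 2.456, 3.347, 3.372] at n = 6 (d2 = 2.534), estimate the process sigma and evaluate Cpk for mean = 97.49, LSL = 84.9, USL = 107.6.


R_bar = (2.276 + 2.456 + 3.347 + 3.372) / 4 = 2.86275
sigma = R_bar / d2 = 2.86275 / 2.534 = 1.1297356
Cp = (USL - LSL)/(6*sigma) = (107.6 - 84.9)/(6*1.1297356) = 3.3489
Cpu = (107.6 - 97.49)/(3*1.1297356) = 2.9830
Cpl = (97.49 - 84.9)/(3*1.1297356) = 3.7147
Cpk = min(Cpu, Cpl) = 2.9830

2.9830


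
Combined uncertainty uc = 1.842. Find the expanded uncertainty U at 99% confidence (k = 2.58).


U = k * uc
U = 2.58 * 1.842
U = 4.7524

4.7524


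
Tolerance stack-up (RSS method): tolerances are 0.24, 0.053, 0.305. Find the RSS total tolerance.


RSS = sqrt(0.24^2 + 0.053^2 + 0.305^2)
= sqrt(0.153434)
= 0.3917

0.3917


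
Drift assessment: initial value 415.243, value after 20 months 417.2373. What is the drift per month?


rate = (v2 - v1) / months
= (417.2373 - 415.243) / 20
= 1.9943 / 20
= 0.0997

0.0997


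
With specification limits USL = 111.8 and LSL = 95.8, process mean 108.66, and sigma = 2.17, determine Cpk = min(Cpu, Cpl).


Cpu = (USL - mean) / (3*sigma) = (111.8 - 108.66) / (3*2.17) = 0.4823
Cpl = (mean - LSL) / (3*sigma) = (108.66 - 95.8) / (3*2.17) = 1.9754
Cpk = min(Cpu, Cpl) = 0.4823

0.4823


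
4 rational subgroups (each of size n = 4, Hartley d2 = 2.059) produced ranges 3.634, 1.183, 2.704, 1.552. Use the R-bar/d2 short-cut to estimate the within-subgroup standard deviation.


R_bar = (3.634 + 1.183 + 2.704 + 1.552) / 4
R_bar = 9.073 / 4 = 2.26825
sigma_hat = R_bar / d2 = 2.26825 / 2.059 = 1.1016

1.1016


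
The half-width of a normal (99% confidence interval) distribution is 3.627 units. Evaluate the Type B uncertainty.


u_B = half_width / 2.576
u_B = 3.627 / 2.576
u_B = 1.4080

1.4080


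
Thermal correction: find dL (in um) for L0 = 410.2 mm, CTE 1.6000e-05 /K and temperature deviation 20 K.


dL = L * alpha * dT
= 410.2 * 1.6000e-05 * 20
= 0.1312640 mm
dL_um = 0.1312640 * 1000 = 131.2640 um

131.2640


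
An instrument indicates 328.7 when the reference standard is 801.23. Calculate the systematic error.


Systematic error = measured - true
= 328.7 - 801.23
= -472.5300

-472.5300


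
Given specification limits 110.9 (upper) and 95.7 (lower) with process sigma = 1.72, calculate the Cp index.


Cp = (USL - LSL) / (6 * sigma)
= (110.9 - 95.7) / (6 * 1.72)
= 15.2000 / 10.3200
= 1.4729

1.4729


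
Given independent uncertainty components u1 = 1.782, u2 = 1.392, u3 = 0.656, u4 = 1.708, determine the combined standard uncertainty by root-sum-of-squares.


uc = sqrt(1.782^2 + 1.392^2 + 0.656^2 + 1.708^2)
uc = sqrt(8.460788)
uc = 2.9087

2.9087


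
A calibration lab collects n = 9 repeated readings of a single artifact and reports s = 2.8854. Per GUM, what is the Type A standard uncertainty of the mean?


u_A = s / sqrt(n)
u_A = 2.8854 / sqrt(9)
u_A = 2.8854 / 3
u_A = 0.9618

0.9618


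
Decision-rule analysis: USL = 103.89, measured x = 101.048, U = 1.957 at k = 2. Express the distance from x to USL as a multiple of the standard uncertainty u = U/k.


u = U / k = 1.957 / 2 = 0.9785
margin = |USL - x| = |103.89 - 101.048| = 2.842
z = margin / u = 2.842 / 0.9785
z = 2.9044

2.9044


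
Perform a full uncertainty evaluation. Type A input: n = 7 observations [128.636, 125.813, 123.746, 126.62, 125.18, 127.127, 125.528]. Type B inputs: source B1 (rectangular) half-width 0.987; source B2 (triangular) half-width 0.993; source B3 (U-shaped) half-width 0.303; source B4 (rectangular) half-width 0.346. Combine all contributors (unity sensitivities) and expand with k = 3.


mean = (128.636 + 125.813 + 123.746 + 126.62 + 125.18 + 127.127 + 125.528) / 7 = 126.0928571
s = sqrt(sum((x - mean)^2)/(n-1)) = 1.5574197
u_A = s / sqrt(n) = 1.5574197 / sqrt(7) = 0.58864932
u_B1 = 0.987 / sqrt(3) = 0.56984472
u_B2 = 0.993 / sqrt(6) = 0.40539055
u_B3 = 0.303 / sqrt(2) = 0.21425335
u_B4 = 0.346 / sqrt(3) = 0.19976319
uc = sqrt(0.58864932^2 + 0.56984472^2 + 0.40539055^2 + 0.21425335^2 + 0.19976319^2) = 0.95988664
U = k * uc = 3 * 0.95988664
U = 2.8797

2.8797


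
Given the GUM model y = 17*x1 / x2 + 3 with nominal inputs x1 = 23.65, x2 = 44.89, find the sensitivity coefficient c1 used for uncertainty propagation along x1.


y = 17*x1 / x2 + 3
dy/dx1 = 17/x2
Evaluate at x2 = 44.89: c1 = 17 / 44.89
c1 = 0.3787

0.3787


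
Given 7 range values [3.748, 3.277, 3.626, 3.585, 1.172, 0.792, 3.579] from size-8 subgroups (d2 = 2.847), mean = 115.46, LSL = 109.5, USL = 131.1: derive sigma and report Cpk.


R_bar = (3.748 + 3.277 + 3.626 + 3.585 + 1.172 + 0.792 + 3.579) / 7 = 2.8255714
sigma = R_bar / d2 = 2.8255714 / 2.847 = 0.99247327
Cp = (USL - LSL)/(6*sigma) = (131.1 - 109.5)/(6*0.99247327) = 3.6273
Cpu = (131.1 - 115.46)/(3*0.99247327) = 5.2529
Cpl = (115.46 - 109.5)/(3*0.99247327) = 2.0017
Cpk = min(Cpu, Cpl) = 2.0017

2.0017


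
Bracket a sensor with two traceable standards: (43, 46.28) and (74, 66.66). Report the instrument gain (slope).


slope = (y2 - y1) / (x2 - x1)
= (66.66 - 46.28) / (74 - 43)
= 20.3800 / 31
= 0.6574

0.6574


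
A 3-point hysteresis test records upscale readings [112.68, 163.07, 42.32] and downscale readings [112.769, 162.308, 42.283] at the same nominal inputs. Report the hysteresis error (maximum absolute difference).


|112.68 - 112.769| = 0.0890
|163.07 - 162.308| = 0.7620
|42.32 - 42.283| = 0.0370
hysteresis = max(diffs) = 0.7620

0.7620


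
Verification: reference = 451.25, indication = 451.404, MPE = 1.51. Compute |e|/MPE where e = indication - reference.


e = indication - reference = 451.404 - 451.25 = 0.1540
|e| = 0.1540
ratio = |e| / MPE = 0.1540 / 1.51
ratio = 0.1020

0.1020


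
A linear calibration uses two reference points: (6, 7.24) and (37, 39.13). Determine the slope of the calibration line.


slope = (y2 - y1) / (x2 - x1)
= (39.13 - 7.24) / (37 - 6)
= 31.8900 / 31
= 1.0287

1.0287


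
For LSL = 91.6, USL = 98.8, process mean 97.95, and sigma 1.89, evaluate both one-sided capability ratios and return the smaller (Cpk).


Cpu = (USL - mean) / (3*sigma) = (98.8 - 97.95) / (3*1.89) = 0.1499
Cpl = (mean - LSL) / (3*sigma) = (97.95 - 91.6) / (3*1.89) = 1.1199
Cpk = min(Cpu, Cpl) = 0.1499

0.1499


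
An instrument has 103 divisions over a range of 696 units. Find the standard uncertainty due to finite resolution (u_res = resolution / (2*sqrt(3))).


resolution = range / divisions
resolution = 696 / 103 = 6.7572816
u_res = resolution / (2*sqrt(3))
u_res = 6.7572816 / 3.4641016
u_res = 1.9507

1.9507


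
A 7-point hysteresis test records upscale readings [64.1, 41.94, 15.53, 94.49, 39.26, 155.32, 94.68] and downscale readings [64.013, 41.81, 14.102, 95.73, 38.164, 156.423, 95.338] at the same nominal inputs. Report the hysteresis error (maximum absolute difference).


|64.1 - 64.013| = 0.0870
|41.94 - 41.81| = 0.1300
|15.53 - 14.102| = 1.4280
|94.49 - 95.73| = 1.2400
|39.26 - 38.164| = 1.0960
|155.32 - 156.423| = 1.1030
|94.68 - 95.338| = 0.6580
hysteresis = max(diffs) = 1.4280

1.4280


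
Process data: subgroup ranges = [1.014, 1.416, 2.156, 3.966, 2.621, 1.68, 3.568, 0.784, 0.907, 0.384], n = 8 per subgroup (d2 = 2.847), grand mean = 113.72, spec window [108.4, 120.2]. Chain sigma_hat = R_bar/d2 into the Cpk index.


R_bar = (1.014 + 1.416 + 2.156 + 3.966 + 2.621 + 1.68 + 3.568 + 0.784 + 0.907 + 0.384) / 10 = 1.8496
sigma = R_bar / d2 = 1.8496 / 2.847 = 0.64966632
Cp = (USL - LSL)/(6*sigma) = (120.2 - 108.4)/(6*0.64966632) = 3.0272
Cpu = (120.2 - 113.72)/(3*0.64966632) = 3.3248
Cpl = (113.72 - 108.4)/(3*0.64966632) = 2.7296
Cpk = min(Cpu, Cpl) = 2.7296

2.7296


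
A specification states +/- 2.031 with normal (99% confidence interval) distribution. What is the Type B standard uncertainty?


u_B = half_width / 2.576
u_B = 2.031 / 2.576
u_B = 0.7884

0.7884


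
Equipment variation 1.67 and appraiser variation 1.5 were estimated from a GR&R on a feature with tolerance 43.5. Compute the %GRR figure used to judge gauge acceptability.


GRR = sqrt(EV^2 + AV^2) = sqrt(1.67^2 + 1.5^2) = 2.2447494
%GRR = GRR / tol * 100 = 2.2447494 / 43.5 * 100
%GRR = 5.1603

5.1603


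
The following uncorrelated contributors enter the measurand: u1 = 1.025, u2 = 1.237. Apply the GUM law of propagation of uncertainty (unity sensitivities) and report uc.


uc = sqrt(1.025^2 + 1.237^2)
uc = sqrt(2.580794)
uc = 1.6065

1.6065


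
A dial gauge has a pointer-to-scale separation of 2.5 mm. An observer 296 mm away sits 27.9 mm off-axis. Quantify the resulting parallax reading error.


error = h * offset / d
= 2.5 * 27.9 / 296
= 0.2356

0.2356


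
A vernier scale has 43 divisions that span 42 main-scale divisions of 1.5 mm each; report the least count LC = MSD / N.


LC = MSD / n_div
= 1.5 / 43
= 0.0349

0.0349


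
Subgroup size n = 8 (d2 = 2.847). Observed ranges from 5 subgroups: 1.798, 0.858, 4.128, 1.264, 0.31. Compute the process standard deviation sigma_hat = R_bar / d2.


R_bar = (1.798 + 0.858 + 4.128 + 1.264 + 0.31) / 5
R_bar = 8.358 / 5 = 1.6716
sigma_hat = R_bar / d2 = 1.6716 / 2.847 = 0.5871

0.5871


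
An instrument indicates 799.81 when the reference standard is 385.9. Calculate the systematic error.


Systematic error = measured - true
= 799.81 - 385.9
= 413.9100

413.9100


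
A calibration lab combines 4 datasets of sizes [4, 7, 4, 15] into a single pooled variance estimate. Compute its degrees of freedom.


nu = sum_i (n_i - 1)
nu = ((4 - 1) + (7 - 1) + (4 - 1) + (15 - 1))
nu = 3 + 6 + 3 + 14
nu = 26

26


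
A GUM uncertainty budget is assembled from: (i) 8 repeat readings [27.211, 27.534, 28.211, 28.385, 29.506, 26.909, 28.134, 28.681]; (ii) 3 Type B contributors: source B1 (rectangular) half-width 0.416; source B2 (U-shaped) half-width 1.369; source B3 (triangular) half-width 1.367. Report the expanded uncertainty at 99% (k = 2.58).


mean = (27.211 + 27.534 + 28.211 + 28.385 + 29.506 + 26.909 + 28.134 + 28.681) / 8 = 28.071375
s = sqrt(sum((x - mean)^2)/(n-1)) = 0.83936216
u_A = s / sqrt(n) = 0.83936216 / sqrt(8) = 0.29675934
u_B1 = 0.416 / sqrt(3) = 0.24017771
u_B2 = 1.369 / sqrt(2) = 0.96802918
u_B3 = 1.367 / sqrt(6) = 0.55807541
uc = sqrt(0.29675934^2 + 0.24017771^2 + 0.96802918^2 + 0.55807541^2) = 1.1807964
U = k * uc = 2.58 * 1.1807964
U = 3.0465

3.0465


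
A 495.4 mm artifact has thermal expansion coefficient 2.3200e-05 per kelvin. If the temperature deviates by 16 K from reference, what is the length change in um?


dL = L * alpha * dT
= 495.4 * 2.3200e-05 * 16
= 0.1838925 mm
dL_um = 0.1838925 * 1000 = 183.8925 um

183.8925


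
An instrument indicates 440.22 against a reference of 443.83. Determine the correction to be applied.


Correction = standard - reading
= 443.83 - 440.22
= 3.6100

3.6100


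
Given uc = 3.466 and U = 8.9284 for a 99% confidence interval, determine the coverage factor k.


k = U / uc
k = 8.9284 / 3.466
k = 2.576

2.576


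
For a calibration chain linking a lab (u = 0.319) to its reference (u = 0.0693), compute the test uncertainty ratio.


TUR = u_lab / u_ref
= 0.319 / 0.0693
= 4.6032

4.6032


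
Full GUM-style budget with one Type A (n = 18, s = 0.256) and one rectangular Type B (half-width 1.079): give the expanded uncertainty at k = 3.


u_A = s / sqrt(n) = 0.256 / sqrt(18) = 0.060339779
u_B = half_width / sqrt(3) = 1.079 / sqrt(3) = 0.62296094
uc = sqrt(u_A^2 + u_B^2) = sqrt(0.060339779^2 + 0.62296094^2) = 0.62587636
U = k * uc = 3 * 0.62587636
U = 1.8776

1.8776


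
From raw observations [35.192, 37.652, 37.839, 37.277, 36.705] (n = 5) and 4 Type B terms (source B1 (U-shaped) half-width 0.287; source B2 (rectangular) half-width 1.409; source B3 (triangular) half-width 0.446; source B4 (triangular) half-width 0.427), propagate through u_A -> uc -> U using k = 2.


mean = (35.192 + 37.652 + 37.839 + 37.277 + 36.705) / 5 = 36.933
s = sqrt(sum((x - mean)^2)/(n-1)) = 1.0652697
u_A = s / sqrt(n) = 1.0652697 / sqrt(5) = 0.47640309
u_B1 = 0.287 / sqrt(2) = 0.20293965
u_B2 = 1.409 / sqrt(3) = 0.81348653
u_B3 = 0.446 / sqrt(6) = 0.18207874
u_B4 = 0.427 / sqrt(6) = 0.17432202
uc = sqrt(0.47640309^2 + 0.20293965^2 + 0.81348653^2 + 0.18207874^2 + 0.17432202^2) = 0.9967174
U = k * uc = 2 * 0.9967174
U = 1.9934

1.9934


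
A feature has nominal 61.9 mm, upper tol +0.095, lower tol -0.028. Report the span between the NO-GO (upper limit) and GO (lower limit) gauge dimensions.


GO = nominal - lower_tol (smallest hole = maximum material condition)
GO = 61.9 - 0.028 = 61.872
NO-GO = nominal + upper_tol (largest hole = least material condition)
NO-GO = 61.9 + 0.095 = 61.995
spread = NO-GO - GO = 61.995 - 61.872 = 0.1230

0.1230


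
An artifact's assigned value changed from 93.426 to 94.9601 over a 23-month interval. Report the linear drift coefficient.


rate = (v2 - v1) / months
= (94.9601 - 93.426) / 23
= 1.5341 / 23
= 0.0667

0.0667


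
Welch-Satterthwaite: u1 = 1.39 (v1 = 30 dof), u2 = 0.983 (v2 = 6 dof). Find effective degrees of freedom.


uc = sqrt(u1^2 + u2^2) = sqrt(1.39^2 + 0.983^2) = 1.7024656
v_eff = uc^4 / (u1^4/v1 + u2^4/v2)
= 1.7024656^4 / (1.39^4/30 + 0.983^4/6)
= 8.4006595 / 0.28005275
v_eff = 29.9967

29.9967


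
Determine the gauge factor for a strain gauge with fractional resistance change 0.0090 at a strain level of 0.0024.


GF = (dR/R) / epsilon
= 0.0090 / 0.0024
= 3.7500

3.7500


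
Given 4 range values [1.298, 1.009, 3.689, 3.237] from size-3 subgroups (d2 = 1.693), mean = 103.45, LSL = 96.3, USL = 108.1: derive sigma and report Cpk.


R_bar = (1.298 + 1.009 + 3.689 + 3.237) / 4 = 2.30825
sigma = R_bar / d2 = 2.30825 / 1.693 = 1.3634082
Cp = (USL - LSL)/(6*sigma) = (108.1 - 96.3)/(6*1.3634082) = 1.4425
Cpu = (108.1 - 103.45)/(3*1.3634082) = 1.1369
Cpl = (103.45 - 96.3)/(3*1.3634082) = 1.7481
Cpk = min(Cpu, Cpl) = 1.1369

1.1369


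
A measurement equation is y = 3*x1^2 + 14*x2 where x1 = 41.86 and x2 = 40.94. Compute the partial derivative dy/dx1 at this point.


y = 3*x1^2 + 14*x2
dy/dx1 = 2*3*x1
Evaluate at x1 = 41.86: c1 = 6 * 41.86
c1 = 251.1600

251.1600


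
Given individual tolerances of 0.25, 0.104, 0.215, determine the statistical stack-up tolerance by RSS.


RSS = sqrt(0.25^2 + 0.104^2 + 0.215^2)
= sqrt(0.119541)
= 0.3457

0.3457


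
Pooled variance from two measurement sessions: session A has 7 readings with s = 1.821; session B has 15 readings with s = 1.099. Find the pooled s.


s_p = sqrt(((n1-1)*s1^2 + (n2-1)*s2^2) / (n1+n2-2))
numerator = (7-1)*1.821^2 + (15-1)*1.099^2 = 19.896246 + 16.909214 = 36.80546
denominator = 7 + 15 - 2 = 20
s_p^2 = 36.80546 / 20 = 1.840273
s_p = sqrt(1.840273) = 1.3566

1.3566


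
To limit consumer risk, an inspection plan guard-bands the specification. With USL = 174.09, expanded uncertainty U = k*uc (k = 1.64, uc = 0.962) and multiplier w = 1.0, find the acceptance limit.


U = k * uc = 1.64 * 0.962 = 1.57768
guard band g = w * U = 1.0 * 1.57768 = 1.57768
AL = USL - g = 174.09 - 1.57768
AL = 172.5123

172.5123


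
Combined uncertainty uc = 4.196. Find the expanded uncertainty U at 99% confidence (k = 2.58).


U = k * uc
U = 2.58 * 4.196
U = 10.8257

10.8257


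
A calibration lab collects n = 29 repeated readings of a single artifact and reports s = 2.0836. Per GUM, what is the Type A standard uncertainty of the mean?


u_A = s / sqrt(n)
u_A = 2.0836 / sqrt(29)
u_A = 2.0836 / 5.3851648
u_A = 0.3869

0.3869


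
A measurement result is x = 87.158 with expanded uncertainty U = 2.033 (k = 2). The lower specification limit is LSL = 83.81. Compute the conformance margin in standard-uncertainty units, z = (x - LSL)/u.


u = U / k = 2.033 / 2 = 1.0165
margin = |LSL - x| = |83.81 - 87.158| = 3.348
z = margin / u = 3.348 / 1.0165
z = 3.2937

3.2937


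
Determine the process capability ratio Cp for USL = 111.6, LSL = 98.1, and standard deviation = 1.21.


Cp = (USL - LSL) / (6 * sigma)
= (111.6 - 98.1) / (6 * 1.21)
= 13.5000 / 7.2600
= 1.8595

1.8595


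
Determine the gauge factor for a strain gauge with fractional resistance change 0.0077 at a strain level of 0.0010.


GF = (dR/R) / epsilon
= 0.0077 / 0.0010
= 7.7000

7.7000


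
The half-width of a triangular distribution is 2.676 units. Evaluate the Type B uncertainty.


u_B = half_width / sqrt(6)
u_B = 2.676 / 2.4494897
u_B = 1.0925

1.0925


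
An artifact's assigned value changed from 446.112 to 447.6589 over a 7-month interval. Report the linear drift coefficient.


rate = (v2 - v1) / months
= (447.6589 - 446.112) / 7
= 1.5469 / 7
= 0.2210

0.2210


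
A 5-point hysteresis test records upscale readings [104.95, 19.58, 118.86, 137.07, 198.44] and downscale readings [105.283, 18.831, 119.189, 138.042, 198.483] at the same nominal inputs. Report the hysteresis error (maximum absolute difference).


|104.95 - 105.283| = 0.3330
|19.58 - 18.831| = 0.7490
|118.86 - 119.189| = 0.3290
|137.07 - 138.042| = 0.9720
|198.44 - 198.483| = 0.0430
hysteresis = max(diffs) = 0.9720

0.9720


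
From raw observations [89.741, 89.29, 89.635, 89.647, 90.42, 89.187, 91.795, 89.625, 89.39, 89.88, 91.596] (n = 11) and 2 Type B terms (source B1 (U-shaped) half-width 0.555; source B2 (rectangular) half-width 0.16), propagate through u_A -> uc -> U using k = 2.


mean = (89.741 + 89.29 + 89.635 + 89.647 + 90.42 + 89.187 + 91.795 + 89.625 + 89.39 + 89.88 + 91.596) / 11 = 90.01872727
s = sqrt(sum((x - mean)^2)/(n-1)) = 0.89212623
u_A = s / sqrt(n) = 0.89212623 / sqrt(11) = 0.26898618
u_B1 = 0.555 / sqrt(2) = 0.39244426
u_B2 = 0.16 / sqrt(3) = 0.092376043
uc = sqrt(0.26898618^2 + 0.39244426^2 + 0.092376043^2) = 0.48466421
U = k * uc = 2 * 0.48466421
U = 0.9693

0.9693


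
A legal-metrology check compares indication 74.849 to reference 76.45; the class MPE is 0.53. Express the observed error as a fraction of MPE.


e = indication - reference = 74.849 - 76.45 = -1.6010
|e| = 1.6010
ratio = |e| / MPE = 1.6010 / 0.53
ratio = 3.0208

3.0208


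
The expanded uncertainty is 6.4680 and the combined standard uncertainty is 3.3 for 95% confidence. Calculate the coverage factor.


k = U / uc
k = 6.4680 / 3.3
k = 1.96

1.96


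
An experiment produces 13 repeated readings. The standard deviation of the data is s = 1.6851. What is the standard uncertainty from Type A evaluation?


u_A = s / sqrt(n)
u_A = 1.6851 / sqrt(13)
u_A = 1.6851 / 3.6055513
u_A = 0.4674

0.4674


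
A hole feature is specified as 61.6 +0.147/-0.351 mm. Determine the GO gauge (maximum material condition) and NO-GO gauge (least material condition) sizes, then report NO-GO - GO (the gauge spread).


GO = nominal - lower_tol (smallest hole = maximum material condition)
GO = 61.6 - 0.351 = 61.249
NO-GO = nominal + upper_tol (largest hole = least material condition)
NO-GO = 61.6 + 0.147 = 61.747
spread = NO-GO - GO = 61.747 - 61.249 = 0.4980

0.4980


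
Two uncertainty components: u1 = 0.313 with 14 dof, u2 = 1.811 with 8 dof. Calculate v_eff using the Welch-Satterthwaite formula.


uc = sqrt(u1^2 + u2^2) = sqrt(0.313^2 + 1.811^2) = 1.8378493
v_eff = uc^4 / (u1^4/v1 + u2^4/v2)
= 1.8378493^4 / (0.313^4/14 + 1.811^4/8)
= 11.40879 / 1.3452568
v_eff = 8.4808

8.4808


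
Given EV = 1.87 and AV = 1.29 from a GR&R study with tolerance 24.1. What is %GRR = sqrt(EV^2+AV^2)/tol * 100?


GRR = sqrt(EV^2 + AV^2) = sqrt(1.87^2 + 1.29^2) = 2.2717834
%GRR = GRR / tol * 100 = 2.2717834 / 24.1 * 100
%GRR = 9.4265

9.4265


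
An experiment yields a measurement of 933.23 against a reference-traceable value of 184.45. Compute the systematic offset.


Systematic error = measured - true
= 933.23 - 184.45
= 748.7800

748.7800


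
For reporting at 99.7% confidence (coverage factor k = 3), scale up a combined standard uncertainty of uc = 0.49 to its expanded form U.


U = k * uc
U = 3 * 0.49
U = 1.4700

1.4700


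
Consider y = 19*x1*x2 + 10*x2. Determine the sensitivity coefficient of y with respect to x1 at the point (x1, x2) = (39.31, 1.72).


y = 19*x1*x2 + 10*x2
dy/dx1 = 19*x2
Evaluate at x2 = 1.72: c1 = 19 * 1.72
c1 = 32.6800

32.6800


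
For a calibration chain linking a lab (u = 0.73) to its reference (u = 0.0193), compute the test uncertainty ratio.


TUR = u_lab / u_ref
= 0.73 / 0.0193
= 37.8238

37.8238


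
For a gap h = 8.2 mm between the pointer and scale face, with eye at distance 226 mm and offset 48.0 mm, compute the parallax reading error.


error = h * offset / d
= 8.2 * 48.0 / 226
= 1.7416

1.7416


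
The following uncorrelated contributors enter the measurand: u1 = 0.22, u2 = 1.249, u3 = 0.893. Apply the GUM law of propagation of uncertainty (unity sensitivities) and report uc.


uc = sqrt(0.22^2 + 1.249^2 + 0.893^2)
uc = sqrt(2.40585)
uc = 1.5511

1.5511


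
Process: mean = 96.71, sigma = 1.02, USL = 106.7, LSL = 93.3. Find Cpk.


Cpu = (USL - mean) / (3*sigma) = (106.7 - 96.71) / (3*1.02) = 3.2647
Cpl = (mean - LSL) / (3*sigma) = (96.71 - 93.3) / (3*1.02) = 1.1144
Cpk = min(Cpu, Cpl) = 1.1144

1.1144


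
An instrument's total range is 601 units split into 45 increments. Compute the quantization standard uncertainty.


resolution = range / divisions
resolution = 601 / 45 = 13.355556
u_res = resolution / (2*sqrt(3))
u_res = 13.355556 / 3.4641016
u_res = 3.8554

3.8554


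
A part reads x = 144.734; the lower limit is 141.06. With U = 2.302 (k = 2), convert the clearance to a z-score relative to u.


u = U / k = 2.302 / 2 = 1.151
margin = |LSL - x| = |141.06 - 144.734| = 3.674
z = margin / u = 3.674 / 1.151
z = 3.1920

3.1920


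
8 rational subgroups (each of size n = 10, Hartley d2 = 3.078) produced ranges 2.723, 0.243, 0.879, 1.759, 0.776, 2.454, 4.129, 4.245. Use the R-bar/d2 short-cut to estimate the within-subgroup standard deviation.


R_bar = (2.723 + 0.243 + 0.879 + 1.759 + 0.776 + 2.454 + 4.129 + 4.245) / 8
R_bar = 17.208 / 8 = 2.151
sigma_hat = R_bar / d2 = 2.151 / 3.078 = 0.6988

0.6988


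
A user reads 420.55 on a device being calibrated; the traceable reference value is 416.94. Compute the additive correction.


Correction = standard - reading
= 416.94 - 420.55
= -3.6100

-3.6100


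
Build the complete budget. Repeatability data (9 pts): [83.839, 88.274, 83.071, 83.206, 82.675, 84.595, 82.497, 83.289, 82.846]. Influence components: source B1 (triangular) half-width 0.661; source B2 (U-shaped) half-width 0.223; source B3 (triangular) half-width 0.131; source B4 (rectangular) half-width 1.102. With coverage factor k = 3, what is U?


mean = (83.839 + 88.274 + 83.071 + 83.206 + 82.675 + 84.595 + 82.497 + 83.289 + 82.846) / 9 = 83.81022222
s = sqrt(sum((x - mean)^2)/(n-1)) = 1.7912366
u_A = s / sqrt(n) = 1.7912366 / sqrt(9) = 0.59707887
u_B1 = 0.661 / sqrt(6) = 0.26985212
u_B2 = 0.223 / sqrt(2) = 0.15768481
u_B3 = 0.131 / sqrt(6) = 0.053480526
u_B4 = 1.102 / sqrt(3) = 0.63624
uc = sqrt(0.59707887^2 + 0.26985212^2 + 0.15768481^2 + 0.053480526^2 + 0.63624^2) = 0.92835842
U = k * uc = 3 * 0.92835842
U = 2.7851

2.7851


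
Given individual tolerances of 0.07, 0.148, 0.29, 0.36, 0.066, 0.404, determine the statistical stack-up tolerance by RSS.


RSS = sqrt(0.07^2 + 0.148^2 + 0.29^2 + 0.36^2 + 0.066^2 + 0.404^2)
= sqrt(0.408076)
= 0.6388

0.6388


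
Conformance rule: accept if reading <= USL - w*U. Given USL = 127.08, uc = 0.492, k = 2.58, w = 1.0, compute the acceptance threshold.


U = k * uc = 2.58 * 0.492 = 1.26936
guard band g = w * U = 1.0 * 1.26936 = 1.26936
AL = USL - g = 127.08 - 1.26936
AL = 125.8106

125.8106


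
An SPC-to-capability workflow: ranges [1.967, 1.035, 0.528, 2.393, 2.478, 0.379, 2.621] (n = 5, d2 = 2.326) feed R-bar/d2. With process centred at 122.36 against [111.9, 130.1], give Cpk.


R_bar = (1.967 + 1.035 + 0.528 + 2.393 + 2.478 + 0.379 + 2.621) / 7 = 1.6287143
sigma = R_bar / d2 = 1.6287143 / 2.326 = 0.70022111
Cp = (USL - LSL)/(6*sigma) = (130.1 - 111.9)/(6*0.70022111) = 4.3320
Cpu = (130.1 - 122.36)/(3*0.70022111) = 3.6846
Cpl = (122.36 - 111.9)/(3*0.70022111) = 4.9794
Cpk = min(Cpu, Cpl) = 3.6846

3.6846


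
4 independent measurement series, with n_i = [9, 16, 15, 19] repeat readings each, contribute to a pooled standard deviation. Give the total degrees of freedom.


nu = sum_i (n_i - 1)
nu = ((9 - 1) + (16 - 1) + (15 - 1) + (19 - 1))
nu = 8 + 15 + 14 + 18
nu = 55

55


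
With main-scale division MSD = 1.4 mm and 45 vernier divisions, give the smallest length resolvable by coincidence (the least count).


LC = MSD / n_div
= 1.4 / 45
= 0.0311

0.0311


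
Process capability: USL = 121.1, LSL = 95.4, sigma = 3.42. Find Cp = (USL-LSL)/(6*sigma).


Cp = (USL - LSL) / (6 * sigma)
= (121.1 - 95.4) / (6 * 3.42)
= 25.7000 / 20.5200
= 1.2524

1.2524


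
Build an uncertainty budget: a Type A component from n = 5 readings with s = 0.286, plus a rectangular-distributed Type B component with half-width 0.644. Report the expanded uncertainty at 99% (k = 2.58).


u_A = s / sqrt(n) = 0.286 / sqrt(5) = 0.12790309
u_B = half_width / sqrt(3) = 0.644 / sqrt(3) = 0.37181357
uc = sqrt(u_A^2 + u_B^2) = sqrt(0.12790309^2 + 0.37181357^2) = 0.39319783
U = k * uc = 2.58 * 0.39319783
U = 1.0145

1.0145


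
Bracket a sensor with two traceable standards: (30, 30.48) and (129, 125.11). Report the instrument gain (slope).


slope = (y2 - y1) / (x2 - x1)
= (125.11 - 30.48) / (129 - 30)
= 94.6300 / 99
= 0.9559

0.9559


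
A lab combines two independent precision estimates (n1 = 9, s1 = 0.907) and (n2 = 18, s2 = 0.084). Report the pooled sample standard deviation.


s_p = sqrt(((n1-1)*s1^2 + (n2-1)*s2^2) / (n1+n2-2))
numerator = (9-1)*0.907^2 + (18-1)*0.084^2 = 6.581192 + 0.119952 = 6.701144
denominator = 9 + 18 - 2 = 25
s_p^2 = 6.701144 / 25 = 0.26804576
s_p = sqrt(0.26804576) = 0.5177

0.5177


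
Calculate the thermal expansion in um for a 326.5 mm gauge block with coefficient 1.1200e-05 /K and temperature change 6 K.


dL = L * alpha * dT
= 326.5 * 1.1200e-05 * 6
= 0.0219408 mm
dL_um = 0.0219408 * 1000 = 21.9408 um

21.9408


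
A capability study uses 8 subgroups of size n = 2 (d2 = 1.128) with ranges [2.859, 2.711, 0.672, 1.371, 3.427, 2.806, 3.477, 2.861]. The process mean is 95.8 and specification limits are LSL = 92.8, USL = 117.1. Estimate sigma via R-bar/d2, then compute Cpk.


R_bar = (2.859 + 2.711 + 0.672 + 1.371 + 3.427 + 2.806 + 3.477 + 2.861) / 8 = 2.523
sigma = R_bar / d2 = 2.523 / 1.128 = 2.2367021
Cp = (USL - LSL)/(6*sigma) = (117.1 - 92.8)/(6*2.2367021) = 1.8107
Cpu = (117.1 - 95.8)/(3*2.2367021) = 3.1743
Cpl = (95.8 - 92.8)/(3*2.2367021) = 0.4471
Cpk = min(Cpu, Cpl) = 0.4471

0.4471


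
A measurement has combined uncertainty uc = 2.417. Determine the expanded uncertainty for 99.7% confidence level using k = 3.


U = k * uc
U = 3 * 2.417
U = 7.2510

7.2510


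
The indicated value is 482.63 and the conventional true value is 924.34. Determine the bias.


Systematic error = measured - true
= 482.63 - 924.34
= -441.7100

-441.7100
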